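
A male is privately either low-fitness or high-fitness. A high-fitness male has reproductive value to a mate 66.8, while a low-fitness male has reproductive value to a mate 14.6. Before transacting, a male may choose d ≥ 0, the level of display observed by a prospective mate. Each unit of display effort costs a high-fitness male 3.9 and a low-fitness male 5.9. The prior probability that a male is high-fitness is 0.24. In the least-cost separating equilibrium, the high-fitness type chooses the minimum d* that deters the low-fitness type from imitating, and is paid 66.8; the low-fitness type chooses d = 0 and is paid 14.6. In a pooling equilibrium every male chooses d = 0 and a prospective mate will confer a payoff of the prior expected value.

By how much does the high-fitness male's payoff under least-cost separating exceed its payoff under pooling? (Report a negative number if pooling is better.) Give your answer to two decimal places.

Least-cost separating signal: d* solves 14.6 = 66.8 − 5.9·d*, so d* = (66.8 − 14.6)/5.9 ≈ 8.8475.
High-fitness type's separating payoff: 66.8 − 3.9 × d* = 66.8 − 3.9 × (66.8 − 14.6)/5.9 = 66.8 − 203.58/5.9 ≈ 32.2949.
Pooling payoff: 0.24 × 66.8 + 0.76 × 14.6 = 27.128.
Difference: 32.2949 − 27.128 = 5.1669, i.e. 5.17 to two decimal places.
The high-fitness type prefers to separate.

5.17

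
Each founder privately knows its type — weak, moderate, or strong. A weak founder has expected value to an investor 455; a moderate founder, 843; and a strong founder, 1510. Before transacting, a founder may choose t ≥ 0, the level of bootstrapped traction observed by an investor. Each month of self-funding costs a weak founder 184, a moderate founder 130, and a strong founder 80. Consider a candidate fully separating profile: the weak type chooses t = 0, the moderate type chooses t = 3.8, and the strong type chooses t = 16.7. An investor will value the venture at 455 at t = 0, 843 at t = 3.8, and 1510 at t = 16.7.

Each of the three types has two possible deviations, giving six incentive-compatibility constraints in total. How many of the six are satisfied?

3

Strong (own payoff 1510 − 80×16.7 = 174): to t=0 gives 455 → profitable ✗; to t=3.8 gives 843 − 80×3.8 = 539 → profitable ✗.
Moderate (own payoff 843 − 130×3.8 = 349): to t=0 gives 455 → profitable ✗; to t=16.7 gives 1510 − 130×16.7 = -661 → no gain ✓.
Weak (own payoff 455): to t=3.8 gives 843 − 184×3.8 = 143.8 → no gain ✓; to t=16.7 gives 1510 − 184×16.7 = -1562.8 → no gain ✓.
3 of the 6 constraints hold; not an equilibrium.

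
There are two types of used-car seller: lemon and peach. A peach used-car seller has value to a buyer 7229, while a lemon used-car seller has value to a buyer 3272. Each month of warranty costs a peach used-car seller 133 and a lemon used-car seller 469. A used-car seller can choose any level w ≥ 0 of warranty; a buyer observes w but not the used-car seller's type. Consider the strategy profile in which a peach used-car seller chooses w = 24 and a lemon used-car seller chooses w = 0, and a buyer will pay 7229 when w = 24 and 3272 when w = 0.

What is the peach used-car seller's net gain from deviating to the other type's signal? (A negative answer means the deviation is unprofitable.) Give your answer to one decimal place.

-765.0

Playing w = 24 the peach used-car seller receives 7229 − 133 × 24 = 4037.
Deviating to w = 0 yields 3272 instead.
Gain from deviating: 3272 − 4037 = -765.0.
The gain is negative, so the peach type's incentive-compatibility constraint is satisfied.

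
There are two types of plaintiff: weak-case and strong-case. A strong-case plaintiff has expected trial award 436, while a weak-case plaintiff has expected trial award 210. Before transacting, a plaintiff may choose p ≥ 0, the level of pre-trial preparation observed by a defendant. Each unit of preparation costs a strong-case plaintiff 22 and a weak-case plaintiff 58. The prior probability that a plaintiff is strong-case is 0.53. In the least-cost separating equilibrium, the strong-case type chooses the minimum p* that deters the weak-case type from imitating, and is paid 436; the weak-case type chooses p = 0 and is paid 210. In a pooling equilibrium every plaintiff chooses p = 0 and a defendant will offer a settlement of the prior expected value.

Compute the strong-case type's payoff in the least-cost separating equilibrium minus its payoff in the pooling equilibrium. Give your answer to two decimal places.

Least-cost separating signal: p* solves 210 = 436 − 58·p*, so p* = (436 − 210)/58 ≈ 3.8966.
Strong-case type's separating payoff: 436 − 22 × p* = 436 − 22 × (436 − 210)/58 = 436 − 4972/58 ≈ 350.2759.
Pooling payoff: 0.53 × 436 + 0.47 × 210 = 329.78.
Difference: 350.2759 − 329.78 = 20.4959, i.e. 20.50 to two decimal places.
The strong-case type prefers to separate.

20.50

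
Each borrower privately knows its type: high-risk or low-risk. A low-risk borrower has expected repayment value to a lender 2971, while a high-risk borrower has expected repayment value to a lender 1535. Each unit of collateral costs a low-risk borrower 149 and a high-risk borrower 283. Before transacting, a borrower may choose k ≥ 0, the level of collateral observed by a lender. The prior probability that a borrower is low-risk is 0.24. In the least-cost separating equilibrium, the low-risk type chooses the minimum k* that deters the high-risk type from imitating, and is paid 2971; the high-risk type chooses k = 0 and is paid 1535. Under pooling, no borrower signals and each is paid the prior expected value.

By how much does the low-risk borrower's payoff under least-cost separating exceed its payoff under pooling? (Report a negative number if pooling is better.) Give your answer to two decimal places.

335.30

Least-cost separating signal: k* solves 1535 = 2971 − 283·k*, so k* = (2971 − 1535)/283 ≈ 5.0742.
Low-risk type's separating payoff: 2971 − 149 × k* = 2971 − 149 × (2971 − 1535)/283 = 2971 − 213964/283 ≈ 2214.9435.
Pooling payoff: 0.24 × 2971 + 0.76 × 1535 = 1879.64.
Difference: 2214.9435 − 1879.64 = 335.3035, i.e. 335.30 to two decimal places.
The low-risk type prefers to separate.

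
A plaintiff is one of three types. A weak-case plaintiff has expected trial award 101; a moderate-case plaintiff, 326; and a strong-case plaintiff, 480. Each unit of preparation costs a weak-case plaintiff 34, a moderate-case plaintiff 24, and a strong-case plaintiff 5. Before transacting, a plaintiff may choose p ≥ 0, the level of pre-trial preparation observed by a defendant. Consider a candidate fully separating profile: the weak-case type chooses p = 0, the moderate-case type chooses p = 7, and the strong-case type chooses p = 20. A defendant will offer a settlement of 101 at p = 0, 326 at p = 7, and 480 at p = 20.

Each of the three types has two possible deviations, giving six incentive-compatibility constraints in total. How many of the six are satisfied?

Moderate-case (own payoff 326 − 24×7 = 158): to p=0 gives 101 → no gain ✓; to p=20 gives 480 − 24×20 = 0 → no gain ✓.
Strong-case (own payoff 480 − 5×20 = 380): to p=0 gives 101 → no gain ✓; to p=7 gives 326 − 5×7 = 291 → no gain ✓.
Weak-case (own payoff 101): to p=7 gives 326 − 34×7 = 88 → no gain ✓; to p=20 gives 480 − 34×20 = -200 → no gain ✓.
6 of the 6 constraints hold; this profile is a separating equilibrium.

6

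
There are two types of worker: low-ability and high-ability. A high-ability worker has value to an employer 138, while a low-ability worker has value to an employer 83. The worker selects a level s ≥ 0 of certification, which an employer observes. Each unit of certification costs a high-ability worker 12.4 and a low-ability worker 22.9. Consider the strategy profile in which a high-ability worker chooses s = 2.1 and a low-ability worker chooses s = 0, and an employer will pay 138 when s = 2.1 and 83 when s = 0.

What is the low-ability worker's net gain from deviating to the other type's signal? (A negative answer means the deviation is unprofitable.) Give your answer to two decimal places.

Playing s = 0 the low-ability worker receives 83.
Deviating to s = 2.1 brings payment 138 at cost 22.9 × 2.1 = 48.09, netting 89.91.
Gain from deviating: 89.91 − 83 = 6.91.
The gain is positive, so the low-ability type's incentive-compatibility constraint is violated — this profile is not a separating equilibrium.

6.91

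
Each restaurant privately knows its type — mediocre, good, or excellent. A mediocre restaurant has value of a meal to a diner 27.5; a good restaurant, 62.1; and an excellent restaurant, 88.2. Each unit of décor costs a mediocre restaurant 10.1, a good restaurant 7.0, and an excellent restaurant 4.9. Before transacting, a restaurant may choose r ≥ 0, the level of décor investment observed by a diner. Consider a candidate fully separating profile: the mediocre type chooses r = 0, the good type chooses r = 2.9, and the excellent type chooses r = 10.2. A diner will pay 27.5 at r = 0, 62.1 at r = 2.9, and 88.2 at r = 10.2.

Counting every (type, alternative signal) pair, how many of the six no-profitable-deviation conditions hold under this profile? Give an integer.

Excellent (own payoff 88.2 − 4.9×10.2 = 38.22): to r=0 gives 27.5 → no gain ✓; to r=2.9 gives 62.1 − 4.9×2.9 = 47.89 → profitable ✗.
Good (own payoff 62.1 − 7.0×2.9 = 41.8): to r=0 gives 27.5 → no gain ✓; to r=10.2 gives 88.2 − 7.0×10.2 = 16.8 → no gain ✓.
Mediocre (own payoff 27.5): to r=2.9 gives 62.1 − 10.1×2.9 = 32.81 → profitable ✗; to r=10.2 gives 88.2 − 10.1×10.2 = -14.82 → no gain ✓.
4 of the 6 constraints hold; not an equilibrium.

4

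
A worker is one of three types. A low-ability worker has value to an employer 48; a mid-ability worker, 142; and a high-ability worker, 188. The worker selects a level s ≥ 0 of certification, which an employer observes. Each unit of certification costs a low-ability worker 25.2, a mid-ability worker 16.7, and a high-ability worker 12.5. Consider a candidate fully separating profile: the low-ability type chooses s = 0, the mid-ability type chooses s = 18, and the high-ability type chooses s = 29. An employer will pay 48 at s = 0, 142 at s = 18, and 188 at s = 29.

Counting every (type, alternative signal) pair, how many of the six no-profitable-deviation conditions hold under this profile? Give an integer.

Mid-ability (own payoff 142 − 16.7×18 = -158.6): to s=0 gives 48 → profitable ✗; to s=29 gives 188 − 16.7×29 = -296.3 → no gain ✓.
Low-ability (own payoff 48): to s=18 gives 142 − 25.2×18 = -311.6 → no gain ✓; to s=29 gives 188 − 25.2×29 = -542.8 → no gain ✓.
High-ability (own payoff 188 − 12.5×29 = -174.5): to s=0 gives 48 → profitable ✗; to s=18 gives 142 − 12.5×18 = -83 → profitable ✗.
3 of the 6 constraints hold; not an equilibrium.

3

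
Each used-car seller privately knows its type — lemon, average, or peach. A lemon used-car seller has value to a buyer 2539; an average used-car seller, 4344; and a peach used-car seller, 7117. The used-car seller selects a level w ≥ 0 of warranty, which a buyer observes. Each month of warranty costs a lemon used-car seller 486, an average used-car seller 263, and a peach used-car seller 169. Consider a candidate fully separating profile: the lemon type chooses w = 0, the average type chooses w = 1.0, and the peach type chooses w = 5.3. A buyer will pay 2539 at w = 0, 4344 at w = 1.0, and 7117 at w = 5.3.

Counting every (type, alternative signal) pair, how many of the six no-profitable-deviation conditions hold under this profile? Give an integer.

Average (own payoff 4344 − 263×1.0 = 4081): to w=0 gives 2539 → no gain ✓; to w=5.3 gives 7117 − 263×5.3 = 5723.1 → profitable ✗.
Peach (own payoff 7117 − 169×5.3 = 6221.3): to w=0 gives 2539 → no gain ✓; to w=1.0 gives 4344 − 169×1.0 = 4175 → no gain ✓.
Lemon (own payoff 2539): to w=1.0 gives 4344 − 486×1.0 = 3858 → profitable ✗; to w=5.3 gives 7117 − 486×5.3 = 4541.2 → profitable ✗.
3 of the 6 constraints hold; not an equilibrium.

3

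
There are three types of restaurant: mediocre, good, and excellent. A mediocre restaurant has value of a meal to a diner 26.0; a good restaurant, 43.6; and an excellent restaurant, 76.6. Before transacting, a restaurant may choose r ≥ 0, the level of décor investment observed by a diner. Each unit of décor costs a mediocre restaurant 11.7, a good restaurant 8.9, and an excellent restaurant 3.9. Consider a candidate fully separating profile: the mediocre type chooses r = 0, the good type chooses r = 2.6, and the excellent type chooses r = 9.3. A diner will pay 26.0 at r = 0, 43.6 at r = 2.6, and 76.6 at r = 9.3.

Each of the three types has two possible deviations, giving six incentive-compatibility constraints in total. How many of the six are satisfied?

Good (own payoff 43.6 − 8.9×2.6 = 20.46): to r=0 gives 26.0 → profitable ✗; to r=9.3 gives 76.6 − 8.9×9.3 = -6.17 → no gain ✓.
Mediocre (own payoff 26.0): to r=2.6 gives 43.6 − 11.7×2.6 = 13.18 → no gain ✓; to r=9.3 gives 76.6 − 11.7×9.3 = -32.21 → no gain ✓.
Excellent (own payoff 76.6 − 3.9×9.3 = 40.33): to r=0 gives 26.0 → no gain ✓; to r=2.6 gives 43.6 − 3.9×2.6 = 33.46 → no gain ✓.
5 of the 6 constraints hold; not an equilibrium.

5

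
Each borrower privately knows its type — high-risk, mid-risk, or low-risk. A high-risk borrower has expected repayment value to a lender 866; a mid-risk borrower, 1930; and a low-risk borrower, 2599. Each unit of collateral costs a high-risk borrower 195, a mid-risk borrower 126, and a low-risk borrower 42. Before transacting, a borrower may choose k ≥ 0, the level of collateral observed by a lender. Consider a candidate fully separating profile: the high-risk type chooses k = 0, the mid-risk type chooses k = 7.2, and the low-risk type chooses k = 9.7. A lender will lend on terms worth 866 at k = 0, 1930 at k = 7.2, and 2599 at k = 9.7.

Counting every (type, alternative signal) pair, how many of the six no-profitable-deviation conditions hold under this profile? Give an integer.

High-risk (own payoff 866): to k=7.2 gives 1930 − 195×7.2 = 526 → no gain ✓; to k=9.7 gives 2599 − 195×9.7 = 707.5 → no gain ✓.
Low-risk (own payoff 2599 − 42×9.7 = 2191.6): to k=0 gives 866 → no gain ✓; to k=7.2 gives 1930 − 42×7.2 = 1627.6 → no gain ✓.
Mid-risk (own payoff 1930 − 126×7.2 = 1022.8): to k=0 gives 866 → no gain ✓; to k=9.7 gives 2599 − 126×9.7 = 1376.8 → profitable ✗.
5 of the 6 constraints hold; not an equilibrium.

5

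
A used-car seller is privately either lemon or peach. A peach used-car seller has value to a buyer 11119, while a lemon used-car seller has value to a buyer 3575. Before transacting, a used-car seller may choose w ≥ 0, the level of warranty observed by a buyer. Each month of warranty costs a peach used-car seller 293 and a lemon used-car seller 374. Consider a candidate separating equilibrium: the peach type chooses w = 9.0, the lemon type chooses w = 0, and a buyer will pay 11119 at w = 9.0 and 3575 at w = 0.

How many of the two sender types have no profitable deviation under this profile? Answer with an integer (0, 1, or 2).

1

Peach type: signal → 11119 − 293 × 9.0 = 8482; deviate to 0 → 3575. IC holds (8482 ≥ 3575).
Lemon type: stay at 0 → 3575; mimic → 11119 − 374 × 9.0 = 7753. IC fails (3575 < 7753).
1 of 2 constraints hold, so this profile is not an equilibrium.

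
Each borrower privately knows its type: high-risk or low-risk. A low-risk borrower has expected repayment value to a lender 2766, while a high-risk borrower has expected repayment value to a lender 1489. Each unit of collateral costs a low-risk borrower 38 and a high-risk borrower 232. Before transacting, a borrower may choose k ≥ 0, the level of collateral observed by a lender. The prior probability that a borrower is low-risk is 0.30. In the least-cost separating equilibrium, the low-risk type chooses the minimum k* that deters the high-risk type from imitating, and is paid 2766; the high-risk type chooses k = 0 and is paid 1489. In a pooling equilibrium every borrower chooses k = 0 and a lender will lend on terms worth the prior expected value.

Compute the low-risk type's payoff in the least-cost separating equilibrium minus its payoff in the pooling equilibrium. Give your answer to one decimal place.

Least-cost separating signal: k* solves 1489 = 2766 − 232·k*, so k* = (2766 − 1489)/232 ≈ 5.5043.
Low-risk type's separating payoff: 2766 − 38 × k* = 2766 − 38 × (2766 − 1489)/232 = 2766 − 48526/232 ≈ 2556.836.
Pooling payoff: 0.30 × 2766 + 0.70 × 1489 = 1872.1.
Difference: 2556.836 − 1872.1 = 684.736, i.e. 684.7 to one decimal place.
The low-risk type prefers to separate.

684.7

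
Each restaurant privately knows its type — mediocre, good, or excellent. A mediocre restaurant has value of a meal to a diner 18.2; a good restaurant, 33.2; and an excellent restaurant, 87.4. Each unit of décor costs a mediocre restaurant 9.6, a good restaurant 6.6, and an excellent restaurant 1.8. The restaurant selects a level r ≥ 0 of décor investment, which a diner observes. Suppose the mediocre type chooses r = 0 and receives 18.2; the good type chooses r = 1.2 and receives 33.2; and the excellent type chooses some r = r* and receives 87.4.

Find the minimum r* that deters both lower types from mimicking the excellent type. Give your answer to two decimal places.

9.41

Good type (on-path payoff 33.2 − 6.6×1.2 = 25.28) won't mimic when 25.28 ≥ 87.4 − 6.6·r*, i.e. r* ≥ 9.41.
Mediocre type (on-path payoff 18.2) won't mimic when 18.2 ≥ 87.4 − 9.6·r*, i.e. r* ≥ 7.21.
Both must hold, so r* = max(7.21, 9.41) = 9.41. The good type's constraint binds.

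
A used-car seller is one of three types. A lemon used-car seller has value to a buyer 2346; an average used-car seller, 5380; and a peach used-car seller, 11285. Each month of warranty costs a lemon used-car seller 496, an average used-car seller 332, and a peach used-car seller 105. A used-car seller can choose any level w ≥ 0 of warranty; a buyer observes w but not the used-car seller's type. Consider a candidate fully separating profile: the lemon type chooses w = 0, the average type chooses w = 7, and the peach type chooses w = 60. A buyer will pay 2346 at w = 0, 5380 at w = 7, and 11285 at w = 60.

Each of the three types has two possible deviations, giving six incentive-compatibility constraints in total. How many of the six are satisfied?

Lemon (own payoff 2346): to w=7 gives 5380 − 496×7 = 1908 → no gain ✓; to w=60 gives 11285 − 496×60 = -18475 → no gain ✓.
Peach (own payoff 11285 − 105×60 = 4985): to w=0 gives 2346 → no gain ✓; to w=7 gives 5380 − 105×7 = 4645 → no gain ✓.
Average (own payoff 5380 − 332×7 = 3056): to w=0 gives 2346 → no gain ✓; to w=60 gives 11285 − 332×60 = -8635 → no gain ✓.
6 of the 6 constraints hold; this profile is a separating equilibrium.

6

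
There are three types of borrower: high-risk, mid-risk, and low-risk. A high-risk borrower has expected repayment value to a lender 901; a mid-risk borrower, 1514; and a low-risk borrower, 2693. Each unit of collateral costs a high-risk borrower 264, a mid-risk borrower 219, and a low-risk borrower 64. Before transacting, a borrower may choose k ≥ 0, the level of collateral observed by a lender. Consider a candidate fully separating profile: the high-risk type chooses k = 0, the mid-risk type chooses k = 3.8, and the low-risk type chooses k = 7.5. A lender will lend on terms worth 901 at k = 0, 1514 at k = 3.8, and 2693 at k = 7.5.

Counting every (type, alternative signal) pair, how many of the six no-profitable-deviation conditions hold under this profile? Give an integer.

High-risk (own payoff 901): to k=3.8 gives 1514 − 264×3.8 = 510.8 → no gain ✓; to k=7.5 gives 2693 − 264×7.5 = 713 → no gain ✓.
Low-risk (own payoff 2693 − 64×7.5 = 2213): to k=0 gives 901 → no gain ✓; to k=3.8 gives 1514 − 64×3.8 = 1270.8 → no gain ✓.
Mid-risk (own payoff 1514 − 219×3.8 = 681.8): to k=0 gives 901 → profitable ✗; to k=7.5 gives 2693 − 219×7.5 = 1050.5 → profitable ✗.
4 of the 6 constraints hold; not an equilibrium.

4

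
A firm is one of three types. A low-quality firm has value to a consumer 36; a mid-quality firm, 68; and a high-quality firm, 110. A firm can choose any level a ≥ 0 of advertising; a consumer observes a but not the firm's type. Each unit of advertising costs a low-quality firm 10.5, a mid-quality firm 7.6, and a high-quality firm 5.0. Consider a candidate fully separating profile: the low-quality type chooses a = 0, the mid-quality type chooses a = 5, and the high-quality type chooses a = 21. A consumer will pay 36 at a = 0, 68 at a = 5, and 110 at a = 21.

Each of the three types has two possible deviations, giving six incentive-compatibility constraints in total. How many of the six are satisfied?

Mid-quality (own payoff 68 − 7.6×5 = 30): to a=0 gives 36 → profitable ✗; to a=21 gives 110 − 7.6×21 = -49.6 → no gain ✓.
High-quality (own payoff 110 − 5.0×21 = 5): to a=0 gives 36 → profitable ✗; to a=5 gives 68 − 5.0×5 = 43 → profitable ✗.
Low-quality (own payoff 36): to a=5 gives 68 − 10.5×5 = 15.5 → no gain ✓; to a=21 gives 110 − 10.5×21 = -110.5 → no gain ✓.
3 of the 6 constraints hold; not an equilibrium.

3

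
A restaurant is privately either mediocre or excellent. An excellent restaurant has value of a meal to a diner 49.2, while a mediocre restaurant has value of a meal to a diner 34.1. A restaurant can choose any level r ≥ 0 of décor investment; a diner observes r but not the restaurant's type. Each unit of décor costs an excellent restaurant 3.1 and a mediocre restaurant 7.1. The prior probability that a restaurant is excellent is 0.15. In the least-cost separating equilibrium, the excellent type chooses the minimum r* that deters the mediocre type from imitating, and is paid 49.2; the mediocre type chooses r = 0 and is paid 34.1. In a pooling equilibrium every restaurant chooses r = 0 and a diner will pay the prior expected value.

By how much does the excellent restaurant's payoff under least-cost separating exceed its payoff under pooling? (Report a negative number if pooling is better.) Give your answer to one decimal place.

Least-cost separating signal: r* solves 34.1 = 49.2 − 7.1·r*, so r* = (49.2 − 34.1)/7.1 ≈ 2.1268.
Excellent type's separating payoff: 49.2 − 3.1 × r* = 49.2 − 3.1 × (49.2 − 34.1)/7.1 = 49.2 − 46.81/7.1 ≈ 42.607.
Pooling payoff: 0.15 × 49.2 + 0.85 × 34.1 = 36.365.
Difference: 42.607 − 36.365 = 6.242, i.e. 6.2 to one decimal place.
The excellent type prefers to separate.

6.2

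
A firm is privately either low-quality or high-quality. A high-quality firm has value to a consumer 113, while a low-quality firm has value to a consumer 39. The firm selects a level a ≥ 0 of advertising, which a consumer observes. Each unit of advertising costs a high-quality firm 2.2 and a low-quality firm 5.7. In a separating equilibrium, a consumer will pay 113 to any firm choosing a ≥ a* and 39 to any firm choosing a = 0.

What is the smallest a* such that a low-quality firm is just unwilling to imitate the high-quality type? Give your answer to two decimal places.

12.98

A low-quality firm choosing a = 0 receives 39.
Imitating at a* instead would pay 113 at cost 5.7·a*, netting 113 − 5.7·a*.
Indifference: 39 = 113 − 5.7·a*, so a* = (113 − 39) / 5.7 ≈ 12.98.
This is the low-quality type's binding incentive-compatibility constraint; any a ≥ 12.98 sustains separation on that side.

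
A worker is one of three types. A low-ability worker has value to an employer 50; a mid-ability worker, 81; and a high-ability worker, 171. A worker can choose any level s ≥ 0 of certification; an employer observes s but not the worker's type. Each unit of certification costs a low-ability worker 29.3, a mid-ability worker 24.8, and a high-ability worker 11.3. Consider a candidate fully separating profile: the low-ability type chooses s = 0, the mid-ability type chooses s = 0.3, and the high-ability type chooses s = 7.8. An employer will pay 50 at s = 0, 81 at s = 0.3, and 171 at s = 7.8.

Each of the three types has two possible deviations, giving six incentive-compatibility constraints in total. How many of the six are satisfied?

Low-ability (own payoff 50): to s=0.3 gives 81 − 29.3×0.3 = 72.21 → profitable ✗; to s=7.8 gives 171 − 29.3×7.8 = -57.54 → no gain ✓.
High-ability (own payoff 171 − 11.3×7.8 = 82.86): to s=0 gives 50 → no gain ✓; to s=0.3 gives 81 − 11.3×0.3 = 77.61 → no gain ✓.
Mid-ability (own payoff 81 − 24.8×0.3 = 73.56): to s=0 gives 50 → no gain ✓; to s=7.8 gives 171 − 24.8×7.8 = -22.44 → no gain ✓.
5 of the 6 constraints hold; not an equilibrium.

5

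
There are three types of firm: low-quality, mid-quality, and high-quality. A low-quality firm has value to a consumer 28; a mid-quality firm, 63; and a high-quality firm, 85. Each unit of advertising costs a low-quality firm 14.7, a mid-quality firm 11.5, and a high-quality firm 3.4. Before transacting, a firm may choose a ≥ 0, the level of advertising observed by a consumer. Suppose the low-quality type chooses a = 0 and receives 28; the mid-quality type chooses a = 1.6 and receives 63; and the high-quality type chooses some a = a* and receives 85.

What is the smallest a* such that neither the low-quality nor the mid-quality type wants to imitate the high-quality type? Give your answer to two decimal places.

3.88

Low-quality type (on-path payoff 28) won't mimic when 28 ≥ 85 − 14.7·a*, i.e. a* ≥ 3.88.
Mid-quality type (on-path payoff 63 − 11.5×1.6 = 44.6) won't mimic when 44.6 ≥ 85 − 11.5·a*, i.e. a* ≥ 3.51.
Both must hold, so a* = max(3.88, 3.51) = 3.88. The low-quality type's constraint binds.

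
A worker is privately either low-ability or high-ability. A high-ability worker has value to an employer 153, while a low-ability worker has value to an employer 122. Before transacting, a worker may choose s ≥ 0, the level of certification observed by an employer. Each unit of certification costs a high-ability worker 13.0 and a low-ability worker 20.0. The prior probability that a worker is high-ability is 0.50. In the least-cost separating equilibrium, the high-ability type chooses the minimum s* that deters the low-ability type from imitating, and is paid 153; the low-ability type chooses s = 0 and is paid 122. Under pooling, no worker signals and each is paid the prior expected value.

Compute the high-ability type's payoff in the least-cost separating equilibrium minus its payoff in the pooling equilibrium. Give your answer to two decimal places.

-4.65

Least-cost separating signal: s* solves 122 = 153 − 20.0·s*, so s* = (153 − 122)/20.0 = 1.55.
High-ability type's separating payoff: 153 − 13.0 × s* = 153 − 13.0 × (153 − 122)/20.0 = 153 − 403/20.0 = 132.85.
Pooling payoff: 0.50 × 153 + 0.50 × 122 = 137.5.
Difference: 132.85 − 137.5 = -4.65.
The high-ability type would prefer the pooling outcome.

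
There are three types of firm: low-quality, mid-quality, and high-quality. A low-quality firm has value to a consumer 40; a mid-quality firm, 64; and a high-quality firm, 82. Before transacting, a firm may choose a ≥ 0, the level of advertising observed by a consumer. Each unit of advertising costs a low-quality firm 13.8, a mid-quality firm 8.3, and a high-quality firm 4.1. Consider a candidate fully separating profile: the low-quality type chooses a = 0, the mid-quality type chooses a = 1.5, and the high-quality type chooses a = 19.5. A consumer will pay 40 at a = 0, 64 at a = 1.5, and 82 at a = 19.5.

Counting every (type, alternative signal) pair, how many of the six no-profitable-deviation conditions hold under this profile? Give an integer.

3

Low-quality (own payoff 40): to a=1.5 gives 64 − 13.8×1.5 = 43.3 → profitable ✗; to a=19.5 gives 82 − 13.8×19.5 = -187.1 → no gain ✓.
High-quality (own payoff 82 − 4.1×19.5 = 2.05): to a=0 gives 40 → profitable ✗; to a=1.5 gives 64 − 4.1×1.5 = 57.85 → profitable ✗.
Mid-quality (own payoff 64 − 8.3×1.5 = 51.55): to a=0 gives 40 → no gain ✓; to a=19.5 gives 82 − 8.3×19.5 = -79.85 → no gain ✓.
3 of the 6 constraints hold; not an equilibrium.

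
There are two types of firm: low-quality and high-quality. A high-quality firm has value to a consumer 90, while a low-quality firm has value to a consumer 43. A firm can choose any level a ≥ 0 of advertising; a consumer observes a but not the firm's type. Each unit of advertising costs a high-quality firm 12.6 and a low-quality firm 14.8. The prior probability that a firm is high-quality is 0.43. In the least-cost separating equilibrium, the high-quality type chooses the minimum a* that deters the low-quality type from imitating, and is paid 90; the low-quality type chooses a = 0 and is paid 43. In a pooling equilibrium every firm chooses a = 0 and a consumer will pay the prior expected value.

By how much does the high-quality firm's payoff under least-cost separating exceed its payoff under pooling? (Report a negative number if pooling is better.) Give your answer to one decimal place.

-13.2

Least-cost separating signal: a* solves 43 = 90 − 14.8·a*, so a* = (90 − 43)/14.8 ≈ 3.1757.
High-quality type's separating payoff: 90 − 12.6 × a* = 90 − 12.6 × (90 − 43)/14.8 = 90 − 592.2/14.8 ≈ 49.986.
Pooling payoff: 0.43 × 90 + 0.57 × 43 = 63.21.
Difference: 49.986 − 63.21 = -13.224, i.e. -13.2 to one decimal place.
The high-quality type would prefer the pooling outcome.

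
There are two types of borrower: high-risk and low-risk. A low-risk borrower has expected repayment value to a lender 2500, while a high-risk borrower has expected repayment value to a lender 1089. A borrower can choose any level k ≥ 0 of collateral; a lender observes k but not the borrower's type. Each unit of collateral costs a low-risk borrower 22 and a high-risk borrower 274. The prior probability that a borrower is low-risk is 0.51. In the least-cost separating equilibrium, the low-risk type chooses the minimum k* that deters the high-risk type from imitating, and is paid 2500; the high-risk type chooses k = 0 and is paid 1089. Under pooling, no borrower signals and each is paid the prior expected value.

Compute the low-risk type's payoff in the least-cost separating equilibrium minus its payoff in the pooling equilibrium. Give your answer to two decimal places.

578.10

Least-cost separating signal: k* solves 1089 = 2500 − 274·k*, so k* = (2500 − 1089)/274 ≈ 5.1496.
Low-risk type's separating payoff: 2500 − 22 × k* = 2500 − 22 × (2500 − 1089)/274 = 2500 − 31042/274 ≈ 2386.7080.
Pooling payoff: 0.51 × 2500 + 0.49 × 1089 = 1808.61.
Difference: 2386.7080 − 1808.61 = 578.098, i.e. 578.10 to two decimal places.
The low-risk type prefers to separate.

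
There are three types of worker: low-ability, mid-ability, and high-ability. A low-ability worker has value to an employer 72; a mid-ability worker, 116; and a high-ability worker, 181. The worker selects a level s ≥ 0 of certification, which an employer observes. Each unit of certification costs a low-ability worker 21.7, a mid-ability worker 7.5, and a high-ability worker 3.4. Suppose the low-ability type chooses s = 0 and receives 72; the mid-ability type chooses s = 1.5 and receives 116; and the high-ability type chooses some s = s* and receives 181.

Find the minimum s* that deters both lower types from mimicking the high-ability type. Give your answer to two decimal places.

10.17

Low-ability type (on-path payoff 72) won't mimic when 72 ≥ 181 − 21.7·s*, i.e. s* ≥ 5.02.
Mid-ability type (on-path payoff 116 − 7.5×1.5 = 104.75) won't mimic when 104.75 ≥ 181 − 7.5·s*, i.e. s* ≥ 10.17.
Both must hold, so s* = max(5.02, 10.17) = 10.17. The mid-ability type's constraint binds.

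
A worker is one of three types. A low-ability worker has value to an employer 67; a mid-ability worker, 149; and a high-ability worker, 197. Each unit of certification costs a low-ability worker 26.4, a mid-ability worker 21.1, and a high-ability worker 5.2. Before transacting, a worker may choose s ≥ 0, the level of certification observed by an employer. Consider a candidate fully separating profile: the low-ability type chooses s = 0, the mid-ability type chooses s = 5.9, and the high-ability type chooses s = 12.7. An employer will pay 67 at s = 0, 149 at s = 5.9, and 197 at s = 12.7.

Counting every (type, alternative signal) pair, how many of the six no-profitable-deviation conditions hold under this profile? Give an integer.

High-ability (own payoff 197 − 5.2×12.7 = 130.96): to s=0 gives 67 → no gain ✓; to s=5.9 gives 149 − 5.2×5.9 = 118.32 → no gain ✓.
Low-ability (own payoff 67): to s=5.9 gives 149 − 26.4×5.9 = -6.76 → no gain ✓; to s=12.7 gives 197 − 26.4×12.7 = -138.28 → no gain ✓.
Mid-ability (own payoff 149 − 21.1×5.9 = 24.51): to s=0 gives 67 → profitable ✗; to s=12.7 gives 197 − 21.1×12.7 = -70.97 → no gain ✓.
5 of the 6 constraints hold; not an equilibrium.

5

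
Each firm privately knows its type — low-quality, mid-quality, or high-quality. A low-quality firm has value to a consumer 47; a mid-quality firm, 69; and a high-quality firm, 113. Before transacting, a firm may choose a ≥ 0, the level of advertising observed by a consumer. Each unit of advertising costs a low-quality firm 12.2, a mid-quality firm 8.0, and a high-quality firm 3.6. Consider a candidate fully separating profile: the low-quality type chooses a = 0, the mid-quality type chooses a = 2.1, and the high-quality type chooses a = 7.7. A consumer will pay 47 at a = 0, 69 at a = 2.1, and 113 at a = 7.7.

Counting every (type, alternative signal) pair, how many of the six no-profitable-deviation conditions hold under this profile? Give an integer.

Mid-quality (own payoff 69 − 8.0×2.1 = 52.2): to a=0 gives 47 → no gain ✓; to a=7.7 gives 113 − 8.0×7.7 = 51.4 → no gain ✓.
High-quality (own payoff 113 − 3.6×7.7 = 85.28): to a=0 gives 47 → no gain ✓; to a=2.1 gives 69 − 3.6×2.1 = 61.44 → no gain ✓.
Low-quality (own payoff 47): to a=2.1 gives 69 − 12.2×2.1 = 43.38 → no gain ✓; to a=7.7 gives 113 − 12.2×7.7 = 19.06 → no gain ✓.
6 of the 6 constraints hold; this profile is a separating equilibrium.

6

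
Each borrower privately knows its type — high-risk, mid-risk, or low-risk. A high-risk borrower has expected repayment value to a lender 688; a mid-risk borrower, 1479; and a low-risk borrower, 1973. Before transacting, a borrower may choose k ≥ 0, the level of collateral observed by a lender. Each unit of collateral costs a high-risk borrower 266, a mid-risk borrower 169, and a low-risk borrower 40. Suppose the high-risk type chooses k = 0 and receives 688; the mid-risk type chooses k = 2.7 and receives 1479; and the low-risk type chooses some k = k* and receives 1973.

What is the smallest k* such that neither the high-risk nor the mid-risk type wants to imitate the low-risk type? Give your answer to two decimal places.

Mid-risk type (on-path payoff 1479 − 169×2.7 = 1022.7) won't mimic when 1022.7 ≥ 1973 − 169·k*, i.e. k* ≥ 5.62.
High-risk type (on-path payoff 688) won't mimic when 688 ≥ 1973 − 266·k*, i.e. k* ≥ 4.83.
Both must hold, so k* = max(4.83, 5.62) = 5.62. The mid-risk type's constraint binds.

5.62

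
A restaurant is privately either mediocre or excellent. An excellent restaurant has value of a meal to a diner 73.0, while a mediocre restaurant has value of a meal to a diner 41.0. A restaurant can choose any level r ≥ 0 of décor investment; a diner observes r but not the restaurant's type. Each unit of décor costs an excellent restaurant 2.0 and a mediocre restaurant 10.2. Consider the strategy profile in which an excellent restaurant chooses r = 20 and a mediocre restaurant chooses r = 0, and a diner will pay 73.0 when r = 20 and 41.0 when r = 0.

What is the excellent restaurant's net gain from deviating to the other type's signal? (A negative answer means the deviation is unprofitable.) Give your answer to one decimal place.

8.0

Playing r = 20 the excellent restaurant receives 73.0 − 2.0 × 20 = 33.
Deviating to r = 0 yields 41.0 instead.
Gain from deviating: 41.0 − 33 = 8.0.
The gain is positive, so the excellent type's incentive-compatibility constraint is violated — this profile is not a separating equilibrium.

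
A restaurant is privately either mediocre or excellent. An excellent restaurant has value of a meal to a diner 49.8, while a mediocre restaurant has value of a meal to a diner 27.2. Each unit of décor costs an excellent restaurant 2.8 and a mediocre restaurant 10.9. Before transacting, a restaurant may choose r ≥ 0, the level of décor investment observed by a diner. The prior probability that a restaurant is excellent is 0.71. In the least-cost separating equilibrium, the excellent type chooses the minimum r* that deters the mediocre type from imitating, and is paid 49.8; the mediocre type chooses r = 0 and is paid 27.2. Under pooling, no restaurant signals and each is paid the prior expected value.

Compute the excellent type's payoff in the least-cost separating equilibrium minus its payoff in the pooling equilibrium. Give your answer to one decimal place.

Least-cost separating signal: r* solves 27.2 = 49.8 − 10.9·r*, so r* = (49.8 − 27.2)/10.9 ≈ 2.0734.
Excellent type's separating payoff: 49.8 − 2.8 × r* = 49.8 − 2.8 × (49.8 − 27.2)/10.9 = 49.8 − 63.28/10.9 ≈ 43.994.
Pooling payoff: 0.71 × 49.8 + 0.29 × 27.2 = 43.246.
Difference: 43.994 − 43.246 = 0.748, i.e. 0.7 to one decimal place.
The excellent type prefers to separate.

0.7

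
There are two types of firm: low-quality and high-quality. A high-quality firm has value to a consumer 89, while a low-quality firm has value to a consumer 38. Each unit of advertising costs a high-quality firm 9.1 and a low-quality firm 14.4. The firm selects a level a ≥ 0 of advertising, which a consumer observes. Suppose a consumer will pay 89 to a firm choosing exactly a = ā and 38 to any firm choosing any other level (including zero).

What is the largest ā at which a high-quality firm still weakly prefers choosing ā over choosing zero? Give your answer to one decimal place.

5.6

Choosing ā yields the high-quality type 89 − 9.1·ā; choosing zero yields 38.
The high-quality type is indifferent at 89 − 9.1·ā = 38, i.e. ā = (89 − 38) / 9.1 ≈ 5.6.
For any ā above 5.6 the high-quality type would rather pool at zero, so separation collapses.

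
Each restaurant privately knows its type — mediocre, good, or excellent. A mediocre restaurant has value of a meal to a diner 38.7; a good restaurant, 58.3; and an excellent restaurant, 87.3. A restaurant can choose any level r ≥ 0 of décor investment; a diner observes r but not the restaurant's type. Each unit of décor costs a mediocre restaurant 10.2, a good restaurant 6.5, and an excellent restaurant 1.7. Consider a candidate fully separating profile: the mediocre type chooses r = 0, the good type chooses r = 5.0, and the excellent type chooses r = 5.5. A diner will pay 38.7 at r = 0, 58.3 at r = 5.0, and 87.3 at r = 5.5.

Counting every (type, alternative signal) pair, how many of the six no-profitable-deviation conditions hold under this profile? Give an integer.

Good (own payoff 58.3 − 6.5×5.0 = 25.8): to r=0 gives 38.7 → profitable ✗; to r=5.5 gives 87.3 − 6.5×5.5 = 51.55 → profitable ✗.
Excellent (own payoff 87.3 − 1.7×5.5 = 77.95): to r=0 gives 38.7 → no gain ✓; to r=5.0 gives 58.3 − 1.7×5.0 = 49.8 → no gain ✓.
Mediocre (own payoff 38.7): to r=5.0 gives 58.3 − 10.2×5.0 = 7.3 → no gain ✓; to r=5.5 gives 87.3 − 10.2×5.5 = 31.2 → no gain ✓.
4 of the 6 constraints hold; not an equilibrium.

4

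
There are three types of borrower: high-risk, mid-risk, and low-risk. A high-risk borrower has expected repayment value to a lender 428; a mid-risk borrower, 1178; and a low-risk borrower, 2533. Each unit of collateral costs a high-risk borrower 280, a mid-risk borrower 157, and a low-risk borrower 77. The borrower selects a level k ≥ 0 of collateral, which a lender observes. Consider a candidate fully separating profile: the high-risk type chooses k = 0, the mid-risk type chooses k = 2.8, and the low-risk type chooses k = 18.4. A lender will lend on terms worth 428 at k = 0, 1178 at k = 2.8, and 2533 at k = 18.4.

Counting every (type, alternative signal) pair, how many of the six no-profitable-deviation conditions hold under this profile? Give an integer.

6

Low-risk (own payoff 2533 − 77×18.4 = 1116.2): to k=0 gives 428 → no gain ✓; to k=2.8 gives 1178 − 77×2.8 = 962.4 → no gain ✓.
Mid-risk (own payoff 1178 − 157×2.8 = 738.4): to k=0 gives 428 → no gain ✓; to k=18.4 gives 2533 − 157×18.4 = -355.8 → no gain ✓.
High-risk (own payoff 428): to k=2.8 gives 1178 − 280×2.8 = 394 → no gain ✓; to k=18.4 gives 2533 − 280×18.4 = -2619 → no gain ✓.
6 of the 6 constraints hold; this profile is a separating equilibrium.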